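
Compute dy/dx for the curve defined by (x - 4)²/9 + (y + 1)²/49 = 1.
Apply d/dx to both sides, remembering that y depends on x. Each occurrence of y therefore brings in a y' = dy/dx via the chain rule.

With F(x, y) equal to the left-hand side minus the right, differentiate F term by term:
  d/dx[(x - 4)^2/9] = 2x/9 - 8/9
  d/dx[(y + 1)^2/49] = 2·y'(y + 1)/49
  d/dx[-1] = 0
Adding these up, d/dx[F] = 0 becomes
  (2x/9 - 8/9) + (2y/49 + 2/49)·y' = 0,
so isolating y',
  dy/dx = -(2x/9 - 8/9)/(2y/49 + 2/49)
        = -(2(x - 4)/9)/(2(y + 1)/49) = 49(4 - x)/(9(y + 1))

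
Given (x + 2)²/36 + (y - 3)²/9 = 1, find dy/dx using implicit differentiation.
Take d/dx of both sides. Since y is implicitly a function of x, the chain rule attaches a y' = dy/dx factor whenever we differentiate through y.

Set F(x, y) = (left side) − (right side), so the curve is F = 0. Differentiating each term of F:
  d/dx[(x + 2)^2/36] = x/18 + 1/9
  d/dx[(y - 3)^2/9] = 2·y'(y - 3)/9
  d/dx[-1] = 0

Collecting, the y'-free part is the partial derivative in x and the y' coefficient is the partial derivative in y:
  ∂F/∂x = x/18 + 1/9
  ∂F/∂y = 2y/9 - 2/3

so d/dx[F(x, y(x))] = ∂F/∂x + (∂F/∂y)·y' = 0. Rearranging,
  dy/dx = -(∂F/∂x)/(∂F/∂y) = -(x/18 + 1/9)/(2y/9 - 2/3)
        = -((x + 2)/18)/(2(y - 3)/9) = (-x - 2)/(4(y - 3))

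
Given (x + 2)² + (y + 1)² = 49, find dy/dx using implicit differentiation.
Differentiate both sides with respect to x, treating y as y(x). By the chain rule, any term containing y contributes a factor of y' = dy/dx when we differentiate it.

Move every term to one side and write the relation as F(x, y) = 0. Term by term,
  d/dx[(x + 2)^2] = 2x + 4
  d/dx[(y + 1)^2] = 2·y'(y + 1)
  d/dx[-49] = 0

The pieces without y' make up ∂F/∂x and the coefficient of y' is ∂F/∂y:
  ∂F/∂x = 2x + 4,
  ∂F/∂y = 2y + 2.

Since d/dx[F] = ∂F/∂x + (∂F/∂y)·y' = 0, solve for y':
  (∂F/∂y)·y' = -∂F/∂x
  dy/dx = -(∂F/∂x)/(∂F/∂y) = -(2x + 4)/(2y + 2) = (-x - 2)/(y + 1)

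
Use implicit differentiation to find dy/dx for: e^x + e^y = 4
Take d/dx of both sides. Since y is implicitly a function of x, the chain rule attaches a y' = dy/dx factor whenever we differentiate through y.

Set F(x, y) = (left side) − (right side), so the curve is F = 0. Differentiating each term of F:
  d/dx[e^(x)] = e^(x)
  d/dx[e^(y)] = y'·e^(y)
  d/dx[-4] = 0

Collecting, the y'-free part is the partial derivative in x and the y' coefficient is the partial derivative in y:
  ∂F/∂x = e^(x)
  ∂F/∂y = e^(y)

so d/dx[F(x, y(x))] = ∂F/∂x + (∂F/∂y)·y' = 0. Rearranging,
  dy/dx = -(∂F/∂x)/(∂F/∂y) = -(e^(x))/(e^(y)) = -e^(x - y)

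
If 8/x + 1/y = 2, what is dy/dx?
Differentiate the relation implicitly: treat y = y(x) and apply the chain rule, so every y-derivative picks up a y' = dy/dx factor.

With everything moved to the left-hand side, differentiate term by term:
  d/dx[1/y] = -y'/y^2
  d/dx[8/x] = -8/x^2
  d/dx[-2] = 0

Separating the contributions that come from x directly and those that come through y:
  without y':      -8/x^2
  multiplying y':  -1/y^2

so (-8/x^2) + (-1/y^2)·y' = 0, and therefore
  dy/dx = -(-8/x^2)/(-1/y^2) = -8y^2/x^2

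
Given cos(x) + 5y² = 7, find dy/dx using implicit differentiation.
Differentiate both sides with respect to x, treating y as y(x). By the chain rule, any term containing y contributes a factor of y' = dy/dx when we differentiate it.

Move every term to one side and write the relation as F(x, y) = 0. Term by term,
  d/dx[5y^2] = 10y·y'
  d/dx[cos(x)] = -sin(x)
  d/dx[-7] = 0

The pieces without y' make up ∂F/∂x and the coefficient of y' is ∂F/∂y:
  ∂F/∂x = -sin(x),
  ∂F/∂y = 10y.

Since d/dx[F] = ∂F/∂x + (∂F/∂y)·y' = 0, solve for y':
  (∂F/∂y)·y' = -∂F/∂x
  dy/dx = -(∂F/∂x)/(∂F/∂y) = -(-sin(x))/(10y) = sin(x)/(10y)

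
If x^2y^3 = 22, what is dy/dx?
Differentiate the relation implicitly: treat y = y(x) and apply the chain rule, so every y-derivative picks up a y' = dy/dx factor.

With everything moved to the left-hand side, differentiate term by term:
  d/dx[x^2y^3] = 3x^2y^2·y' + 2xy^3
  d/dx[-22] = 0

Separating the contributions that come from x directly and those that come through y:
  without y':      2xy^3
  multiplying y':  3x^2y^2

so (2xy^3) + (3x^2y^2)·y' = 0, and therefore
  dy/dx = -(2xy^3)/(3x^2y^2) = -2y/(3x)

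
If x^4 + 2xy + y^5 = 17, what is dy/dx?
Differentiate both sides with respect to x, treating y as y(x). By the chain rule, any term containing y contributes a factor of y' = dy/dx when we differentiate it.

Move every term to one side and write the relation as F(x, y) = 0. Term by term,
  d/dx[x^4] = 4x^3
  d/dx[2xy] = 2x·y' + 2y
  d/dx[y^5] = 5y^4·y'
  d/dx[-17] = 0

The pieces without y' make up ∂F/∂x and the coefficient of y' is ∂F/∂y:
  ∂F/∂x = 4x^3 + 2y,
  ∂F/∂y = 2x + 5y^4.

Since d/dx[F] = ∂F/∂x + (∂F/∂y)·y' = 0, solve for y':
  (∂F/∂y)·y' = -∂F/∂x
  dy/dx = -(∂F/∂x)/(∂F/∂y) = -(4x^3 + 2y)/(2x + 5y^4) = 2(-2x^3 - y)/(2x + 5y^4)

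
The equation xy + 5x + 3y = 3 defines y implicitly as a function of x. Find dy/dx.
Differentiate the relation implicitly: treat y = y(x) and apply the chain rule, so every y-derivative picks up a y' = dy/dx factor.

With everything moved to the left-hand side, differentiate term by term:
  d/dx[xy] = x·y' + y
  d/dx[5x] = 5
  d/dx[3y] = 3·y'
  d/dx[-3] = 0

Separating the contributions that come from x directly and those that come through y:
  without y':      y + 5
  multiplying y':  x + 3

so (y + 5) + (x + 3)·y' = 0, and therefore
  dy/dx = -(y + 5)/(x + 3) = (-y - 5)/(x + 3)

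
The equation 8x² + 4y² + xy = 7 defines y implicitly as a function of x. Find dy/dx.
Differentiate both sides with respect to x, treating y as y(x). By the chain rule, any term containing y contributes a factor of y' = dy/dx when we differentiate it.

Move every term to one side and write the relation as F(x, y) = 0. Term by term,
  d/dx[8x^2] = 16x
  d/dx[xy] = x·y' + y
  d/dx[4y^2] = 8y·y'
  d/dx[-7] = 0

The pieces without y' make up ∂F/∂x and the coefficient of y' is ∂F/∂y:
  ∂F/∂x = 16x + y,
  ∂F/∂y = x + 8y.

Since d/dx[F] = ∂F/∂x + (∂F/∂y)·y' = 0, solve for y':
  (∂F/∂y)·y' = -∂F/∂x
  dy/dx = -(∂F/∂x)/(∂F/∂y) = -(16x + y)/(x + 8y) = (-16x - y)/(x + 8y)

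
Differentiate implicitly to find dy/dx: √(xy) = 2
Differentiate the relation implicitly: treat y = y(x) and apply the chain rule, so every y-derivative picks up a y' = dy/dx factor.

With everything moved to the left-hand side, differentiate term by term:
  d/dx[√(xy)] = √(xy)(x·y'/2 + y/2)/(xy)
  d/dx[-2] = 0

Separating the contributions that come from x directly and those that come through y:
  without y':      √(xy)/(2x)
  multiplying y':  √(xy)/(2y)

so (√(xy)/(2x)) + (√(xy)/(2y))·y' = 0, and therefore
  dy/dx = -(√(xy)/(2x))/(√(xy)/(2y)) = -y/x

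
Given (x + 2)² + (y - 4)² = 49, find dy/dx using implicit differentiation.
Take d/dx of both sides. Since y is implicitly a function of x, the chain rule attaches a y' = dy/dx factor whenever we differentiate through y.

Set F(x, y) = (left side) − (right side), so the curve is F = 0. Differentiating each term of F:
  d/dx[(x + 2)^2] = 2x + 4
  d/dx[(y - 4)^2] = 2·y'(y - 4)
  d/dx[-49] = 0

Collecting, the y'-free part is the partial derivative in x and the y' coefficient is the partial derivative in y:
  ∂F/∂x = 2x + 4
  ∂F/∂y = 2y - 8

so d/dx[F(x, y(x))] = ∂F/∂x + (∂F/∂y)·y' = 0. Rearranging,
  dy/dx = -(∂F/∂x)/(∂F/∂y) = -(2x + 4)/(2y - 8) = (-x - 2)/(y - 4)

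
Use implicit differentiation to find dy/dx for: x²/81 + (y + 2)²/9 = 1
Differentiate the relation implicitly: treat y = y(x) and apply the chain rule, so every y-derivative picks up a y' = dy/dx factor.

With everything moved to the left-hand side, differentiate term by term:
  d/dx[x^2/81] = 2x/81
  d/dx[(y + 2)^2/9] = 2·y'(y + 2)/9
  d/dx[-1] = 0

Separating the contributions that come from x directly and those that come through y:
  without y':      2x/81
  multiplying y':  2y/9 + 4/9

so (2x/81) + (2y/9 + 4/9)·y' = 0, and therefore
  dy/dx = -(2x/81)/(2y/9 + 4/9)
        = -(2x/81)/(2(y + 2)/9) = -x/(9y + 18)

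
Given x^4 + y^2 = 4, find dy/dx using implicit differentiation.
Differentiate the relation implicitly: treat y = y(x) and apply the chain rule, so every y-derivative picks up a y' = dy/dx factor.

With everything moved to the left-hand side, differentiate term by term:
  d/dx[x^4] = 4x^3
  d/dx[y^2] = 2y·y'
  d/dx[-4] = 0

Separating the contributions that come from x directly and those that come through y:
  without y':      4x^3
  multiplying y':  2y

so (4x^3) + (2y)·y' = 0, and therefore
  dy/dx = -(4x^3)/(2y) = -2x^3/y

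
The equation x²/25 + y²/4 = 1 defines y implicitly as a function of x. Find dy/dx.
Differentiate the relation implicitly: treat y = y(x) and apply the chain rule, so every y-derivative picks up a y' = dy/dx factor.

With everything moved to the left-hand side, differentiate term by term:
  d/dx[x^2/25] = 2x/25
  d/dx[y^2/4] = y·y'/2
  d/dx[-1] = 0

Separating the contributions that come from x directly and those that come through y:
  without y':      2x/25
  multiplying y':  y/2

so (2x/25) + (y/2)·y' = 0, and therefore
  dy/dx = -(2x/25)/(y/2) = -4x/(25y)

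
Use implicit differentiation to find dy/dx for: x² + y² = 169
Differentiate the relation implicitly: treat y = y(x) and apply the chain rule, so every y-derivative picks up a y' = dy/dx factor.

With everything moved to the left-hand side, differentiate term by term:
  d/dx[x^2] = 2x
  d/dx[y^2] = 2y·y'
  d/dx[-169] = 0

Separating the contributions that come from x directly and those that come through y:
  without y':      2x
  multiplying y':  2y

so (2x) + (2y)·y' = 0, and therefore
  dy/dx = -(2x)/(2y) = -x/y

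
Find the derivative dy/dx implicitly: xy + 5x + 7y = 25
Apply d/dx to both sides, remembering that y depends on x. Each occurrence of y therefore brings in a y' = dy/dx via the chain rule.

With F(x, y) equal to the left-hand side minus the right, differentiate F term by term:
  d/dx[xy] = x·y' + y
  d/dx[5x] = 5
  d/dx[7y] = 7·y'
  d/dx[-25] = 0
Adding these up, d/dx[F] = 0 becomes
  (y + 5) + (x + 7)·y' = 0,
so isolating y',
  dy/dx = -(y + 5)/(x + 7) = (-y - 5)/(x + 7)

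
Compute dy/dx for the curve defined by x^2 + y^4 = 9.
Differentiate both sides with respect to x, treating y as y(x). By the chain rule, any term containing y contributes a factor of y' = dy/dx when we differentiate it.

Move every term to one side and write the relation as F(x, y) = 0. Term by term,
  d/dx[x^2] = 2x
  d/dx[y^4] = 4y^3·y'
  d/dx[-9] = 0

The pieces without y' make up ∂F/∂x and the coefficient of y' is ∂F/∂y:
  ∂F/∂x = 2x,
  ∂F/∂y = 4y^3.

Since d/dx[F] = ∂F/∂x + (∂F/∂y)·y' = 0, solve for y':
  (∂F/∂y)·y' = -∂F/∂x
  dy/dx = -(∂F/∂x)/(∂F/∂y) = -(2x)/(4y^3) = -x/(2y^3)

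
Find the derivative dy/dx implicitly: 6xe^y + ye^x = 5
Take d/dx of both sides. Since y is implicitly a function of x, the chain rule attaches a y' = dy/dx factor whenever we differentiate through y.

Set F(x, y) = (left side) − (right side), so the curve is F = 0. Differentiating each term of F:
  d/dx[6x·e^(y)] = 6x·y'·e^(y) + 6e^(y)
  d/dx[y·e^(x)] = y·e^(x) + y'·e^(x)
  d/dx[-5] = 0

Collecting, the y'-free part is the partial derivative in x and the y' coefficient is the partial derivative in y:
  ∂F/∂x = y·e^(x) + 6e^(y)
  ∂F/∂y = 6x·e^(y) + e^(x)

so d/dx[F(x, y(x))] = ∂F/∂x + (∂F/∂y)·y' = 0. Rearranging,
  dy/dx = -(∂F/∂x)/(∂F/∂y) = -(y·e^(x) + 6e^(y))/(6x·e^(y) + e^(x)) = (-y·e^(x) - 6e^(y))/(6x·e^(y) + e^(x))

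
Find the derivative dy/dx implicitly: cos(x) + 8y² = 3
Take d/dx of both sides. Since y is implicitly a function of x, the chain rule attaches a y' = dy/dx factor whenever we differentiate through y.

Set F(x, y) = (left side) − (right side), so the curve is F = 0. Differentiating each term of F:
  d/dx[8y^2] = 16y·y'
  d/dx[cos(x)] = -sin(x)
  d/dx[-3] = 0

Collecting, the y'-free part is the partial derivative in x and the y' coefficient is the partial derivative in y:
  ∂F/∂x = -sin(x)
  ∂F/∂y = 16y

so d/dx[F(x, y(x))] = ∂F/∂x + (∂F/∂y)·y' = 0. Rearranging,
  dy/dx = -(∂F/∂x)/(∂F/∂y) = -(-sin(x))/(16y) = sin(x)/(16y)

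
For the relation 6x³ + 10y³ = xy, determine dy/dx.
Differentiate both sides with respect to x, treating y as y(x). By the chain rule, any term containing y contributes a factor of y' = dy/dx when we differentiate it.

Move every term to one side and write the relation as F(x, y) = 0. Term by term,
  d/dx[6x^3] = 18x^2
  d/dx[-xy] = -x·y' - y
  d/dx[10y^3] = 30y^2·y'

The pieces without y' make up ∂F/∂x and the coefficient of y' is ∂F/∂y:
  ∂F/∂x = 18x^2 - y,
  ∂F/∂y = -x + 30y^2.

Since d/dx[F] = ∂F/∂x + (∂F/∂y)·y' = 0, solve for y':
  (∂F/∂y)·y' = -∂F/∂x
  dy/dx = -(∂F/∂x)/(∂F/∂y) = -(18x^2 - y)/(-x + 30y^2) = (18x^2 - y)/(x - 30y^2)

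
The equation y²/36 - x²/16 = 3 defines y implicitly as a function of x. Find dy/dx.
Take d/dx of both sides. Since y is implicitly a function of x, the chain rule attaches a y' = dy/dx factor whenever we differentiate through y.

Set F(x, y) = (left side) − (right side), so the curve is F = 0. Differentiating each term of F:
  d/dx[-x^2/16] = -x/8
  d/dx[y^2/36] = y·y'/18
  d/dx[-3] = 0

Collecting, the y'-free part is the partial derivative in x and the y' coefficient is the partial derivative in y:
  ∂F/∂x = -x/8
  ∂F/∂y = y/18

so d/dx[F(x, y(x))] = ∂F/∂x + (∂F/∂y)·y' = 0. Rearranging,
  dy/dx = -(∂F/∂x)/(∂F/∂y) = -(-x/8)/(y/18) = 9x/(4y)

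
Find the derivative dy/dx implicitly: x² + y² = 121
Differentiate the relation implicitly: treat y = y(x) and apply the chain rule, so every y-derivative picks up a y' = dy/dx factor.

With everything moved to the left-hand side, differentiate term by term:
  d/dx[x^2] = 2x
  d/dx[y^2] = 2y·y'
  d/dx[-121] = 0

Separating the contributions that come from x directly and those that come through y:
  without y':      2x
  multiplying y':  2y

so (2x) + (2y)·y' = 0, and therefore
  dy/dx = -(2x)/(2y) = -x/y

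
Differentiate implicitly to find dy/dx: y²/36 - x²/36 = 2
Differentiate the relation implicitly: treat y = y(x) and apply the chain rule, so every y-derivative picks up a y' = dy/dx factor.

With everything moved to the left-hand side, differentiate term by term:
  d/dx[-x^2/36] = -x/18
  d/dx[y^2/36] = y·y'/18
  d/dx[-2] = 0

Separating the contributions that come from x directly and those that come through y:
  without y':      -x/18
  multiplying y':  y/18

so (-x/18) + (y/18)·y' = 0, and therefore
  dy/dx = -(-x/18)/(y/18) = x/y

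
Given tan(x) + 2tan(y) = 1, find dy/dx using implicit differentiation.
Differentiate both sides with respect to x, treating y as y(x). By the chain rule, any term containing y contributes a factor of y' = dy/dx when we differentiate it.

Move every term to one side and write the relation as F(x, y) = 0. Term by term,
  d/dx[tan(x)] = tan(x)^2 + 1
  d/dx[2tan(y)] = 2·y'(tan(y)^2 + 1)
  d/dx[-1] = 0

The pieces without y' make up ∂F/∂x and the coefficient of y' is ∂F/∂y:
  ∂F/∂x = tan(x)^2 + 1,
  ∂F/∂y = 2tan(y)^2 + 2.

Since d/dx[F] = ∂F/∂x + (∂F/∂y)·y' = 0, solve for y':
  (∂F/∂y)·y' = -∂F/∂x
  dy/dx = -(∂F/∂x)/(∂F/∂y) = -(tan(x)^2 + 1)/(2tan(y)^2 + 2) = -cos(y)^2/(2cos(x)^2)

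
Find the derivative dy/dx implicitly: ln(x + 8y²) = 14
Differentiate both sides with respect to x, treating y as y(x). By the chain rule, any term containing y contributes a factor of y' = dy/dx when we differentiate it.

Move every term to one side and write the relation as F(x, y) = 0. Term by term,
  d/dx[ln(x + 8y^2)] = (16y·y' + 1)/(x + 8y^2)
  d/dx[-14] = 0

The pieces without y' make up ∂F/∂x and the coefficient of y' is ∂F/∂y:
  ∂F/∂x = 1/(x + 8y^2),
  ∂F/∂y = 16y/(x + 8y^2).

Since d/dx[F] = ∂F/∂x + (∂F/∂y)·y' = 0, solve for y':
  (∂F/∂y)·y' = -∂F/∂x
  dy/dx = -(∂F/∂x)/(∂F/∂y) = -(1/(x + 8y^2))/(16y/(x + 8y^2)) = -1/(16y)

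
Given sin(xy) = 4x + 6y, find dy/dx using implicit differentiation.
Differentiate the relation implicitly: treat y = y(x) and apply the chain rule, so every y-derivative picks up a y' = dy/dx factor.

With everything moved to the left-hand side, differentiate term by term:
  d/dx[-4x] = -4
  d/dx[-6y] = -6·y'
  d/dx[sin(xy)] = (x·y' + y)·cos(xy)

Separating the contributions that come from x directly and those that come through y:
  without y':      y·cos(xy) - 4
  multiplying y':  x·cos(xy) - 6

so (y·cos(xy) - 4) + (x·cos(xy) - 6)·y' = 0, and therefore
  dy/dx = -(y·cos(xy) - 4)/(x·cos(xy) - 6) = (-y·cos(xy) + 4)/(x·cos(xy) - 6)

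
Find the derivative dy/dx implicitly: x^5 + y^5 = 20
Differentiate both sides with respect to x, treating y as y(x). By the chain rule, any term containing y contributes a factor of y' = dy/dx when we differentiate it.

Move every term to one side and write the relation as F(x, y) = 0. Term by term,
  d/dx[x^5] = 5x^4
  d/dx[y^5] = 5y^4·y'
  d/dx[-20] = 0

The pieces without y' make up ∂F/∂x and the coefficient of y' is ∂F/∂y:
  ∂F/∂x = 5x^4,
  ∂F/∂y = 5y^4.

Since d/dx[F] = ∂F/∂x + (∂F/∂y)·y' = 0, solve for y':
  (∂F/∂y)·y' = -∂F/∂x
  dy/dx = -(∂F/∂x)/(∂F/∂y) = -(5x^4)/(5y^4) = -x^4/y^4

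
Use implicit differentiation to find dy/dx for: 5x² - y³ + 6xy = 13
Differentiate both sides with respect to x, treating y as y(x). By the chain rule, any term containing y contributes a factor of y' = dy/dx when we differentiate it.

Move every term to one side and write the relation as F(x, y) = 0. Term by term,
  d/dx[5x^2] = 10x
  d/dx[6xy] = 6x·y' + 6y
  d/dx[-y^3] = -3y^2·y'
  d/dx[-13] = 0

The pieces without y' make up ∂F/∂x and the coefficient of y' is ∂F/∂y:
  ∂F/∂x = 10x + 6y,
  ∂F/∂y = 6x - 3y^2.

Since d/dx[F] = ∂F/∂x + (∂F/∂y)·y' = 0, solve for y':
  (∂F/∂y)·y' = -∂F/∂x
  dy/dx = -(∂F/∂x)/(∂F/∂y) = -(10x + 6y)/(6x - 3y^2) = 2(-5x - 3y)/(3(2x - y^2))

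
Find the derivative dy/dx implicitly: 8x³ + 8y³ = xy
Take d/dx of both sides. Since y is implicitly a function of x, the chain rule attaches a y' = dy/dx factor whenever we differentiate through y.

Set F(x, y) = (left side) − (right side), so the curve is F = 0. Differentiating each term of F:
  d/dx[8x^3] = 24x^2
  d/dx[-xy] = -x·y' - y
  d/dx[8y^3] = 24y^2·y'

Collecting, the y'-free part is the partial derivative in x and the y' coefficient is the partial derivative in y:
  ∂F/∂x = 24x^2 - y
  ∂F/∂y = -x + 24y^2

so d/dx[F(x, y(x))] = ∂F/∂x + (∂F/∂y)·y' = 0. Rearranging,
  dy/dx = -(∂F/∂x)/(∂F/∂y) = -(24x^2 - y)/(-x + 24y^2) = (24x^2 - y)/(x - 24y^2)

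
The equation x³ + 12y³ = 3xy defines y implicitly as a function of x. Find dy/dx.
Apply d/dx to both sides, remembering that y depends on x. Each occurrence of y therefore brings in a y' = dy/dx via the chain rule.

With F(x, y) equal to the left-hand side minus the right, differentiate F term by term:
  d/dx[x^3] = 3x^2
  d/dx[-3xy] = -3x·y' - 3y
  d/dx[12y^3] = 36y^2·y'
Adding these up, d/dx[F] = 0 becomes
  (3x^2 - 3y) + (-3x + 36y^2)·y' = 0,
so isolating y',
  dy/dx = -(3x^2 - 3y)/(-3x + 36y^2) = (x^2 - y)/(x - 12y^2)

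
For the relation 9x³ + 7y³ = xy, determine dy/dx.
Differentiate the relation implicitly: treat y = y(x) and apply the chain rule, so every y-derivative picks up a y' = dy/dx factor.

With everything moved to the left-hand side, differentiate term by term:
  d/dx[9x^3] = 27x^2
  d/dx[-xy] = -x·y' - y
  d/dx[7y^3] = 21y^2·y'

Separating the contributions that come from x directly and those that come through y:
  without y':      27x^2 - y
  multiplying y':  -x + 21y^2

so (27x^2 - y) + (-x + 21y^2)·y' = 0, and therefore
  dy/dx = -(27x^2 - y)/(-x + 21y^2) = (27x^2 - y)/(x - 21y^2)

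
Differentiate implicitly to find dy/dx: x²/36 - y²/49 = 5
Differentiate the relation implicitly: treat y = y(x) and apply the chain rule, so every y-derivative picks up a y' = dy/dx factor.

With everything moved to the left-hand side, differentiate term by term:
  d/dx[x^2/36] = x/18
  d/dx[-y^2/49] = -2y·y'/49
  d/dx[-5] = 0

Separating the contributions that come from x directly and those that come through y:
  without y':      x/18
  multiplying y':  -2y/49

so (x/18) + (-2y/49)·y' = 0, and therefore
  dy/dx = -(x/18)/(-2y/49) = 49x/(36y)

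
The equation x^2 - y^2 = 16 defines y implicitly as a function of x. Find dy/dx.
Take d/dx of both sides. Since y is implicitly a function of x, the chain rule attaches a y' = dy/dx factor whenever we differentiate through y.

Set F(x, y) = (left side) − (right side), so the curve is F = 0. Differentiating each term of F:
  d/dx[x^2] = 2x
  d/dx[-y^2] = -2y·y'
  d/dx[-16] = 0

Collecting, the y'-free part is the partial derivative in x and the y' coefficient is the partial derivative in y:
  ∂F/∂x = 2x
  ∂F/∂y = -2y

so d/dx[F(x, y(x))] = ∂F/∂x + (∂F/∂y)·y' = 0. Rearranging,
  dy/dx = -(∂F/∂x)/(∂F/∂y) = -(2x)/(-2y) = x/y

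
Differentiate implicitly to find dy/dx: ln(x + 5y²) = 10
Differentiate the relation implicitly: treat y = y(x) and apply the chain rule, so every y-derivative picks up a y' = dy/dx factor.

With everything moved to the left-hand side, differentiate term by term:
  d/dx[ln(x + 5y^2)] = (10y·y' + 1)/(x + 5y^2)
  d/dx[-10] = 0

Separating the contributions that come from x directly and those that come through y:
  without y':      1/(x + 5y^2)
  multiplying y':  10y/(x + 5y^2)

so (1/(x + 5y^2)) + (10y/(x + 5y^2))·y' = 0, and therefore
  dy/dx = -(1/(x + 5y^2))/(10y/(x + 5y^2)) = -1/(10y)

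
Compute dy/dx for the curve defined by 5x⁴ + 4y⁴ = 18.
Take d/dx of both sides. Since y is implicitly a function of x, the chain rule attaches a y' = dy/dx factor whenever we differentiate through y.

Set F(x, y) = (left side) − (right side), so the curve is F = 0. Differentiating each term of F:
  d/dx[5x^4] = 20x^3
  d/dx[4y^4] = 16y^3·y'
  d/dx[-18] = 0

Collecting, the y'-free part is the partial derivative in x and the y' coefficient is the partial derivative in y:
  ∂F/∂x = 20x^3
  ∂F/∂y = 16y^3

so d/dx[F(x, y(x))] = ∂F/∂x + (∂F/∂y)·y' = 0. Rearranging,
  dy/dx = -(∂F/∂x)/(∂F/∂y) = -(20x^3)/(16y^3) = -5x^3/(4y^3)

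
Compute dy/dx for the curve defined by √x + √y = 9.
Differentiate both sides with respect to x, treating y as y(x). By the chain rule, any term containing y contributes a factor of y' = dy/dx when we differentiate it.

Move every term to one side and write the relation as F(x, y) = 0. Term by term,
  d/dx[√(x)] = 1/(2√(x))
  d/dx[√(y)] = y'/(2√(y))
  d/dx[-9] = 0

The pieces without y' make up ∂F/∂x and the coefficient of y' is ∂F/∂y:
  ∂F/∂x = 1/(2√(x)),
  ∂F/∂y = 1/(2√(y)).

Since d/dx[F] = ∂F/∂x + (∂F/∂y)·y' = 0, solve for y':
  (∂F/∂y)·y' = -∂F/∂x
  dy/dx = -(∂F/∂x)/(∂F/∂y) = -(1/(2√(x)))/(1/(2√(y))) = -√(y)/√(x)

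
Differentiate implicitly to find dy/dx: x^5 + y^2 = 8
Take d/dx of both sides. Since y is implicitly a function of x, the chain rule attaches a y' = dy/dx factor whenever we differentiate through y.

Set F(x, y) = (left side) − (right side), so the curve is F = 0. Differentiating each term of F:
  d/dx[x^5] = 5x^4
  d/dx[y^2] = 2y·y'
  d/dx[-8] = 0

Collecting, the y'-free part is the partial derivative in x and the y' coefficient is the partial derivative in y:
  ∂F/∂x = 5x^4
  ∂F/∂y = 2y

so d/dx[F(x, y(x))] = ∂F/∂x + (∂F/∂y)·y' = 0. Rearranging,
  dy/dx = -(∂F/∂x)/(∂F/∂y) = -(5x^4)/(2y) = -5x^4/(2y)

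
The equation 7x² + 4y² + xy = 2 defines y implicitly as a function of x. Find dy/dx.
Differentiate the relation implicitly: treat y = y(x) and apply the chain rule, so every y-derivative picks up a y' = dy/dx factor.

With everything moved to the left-hand side, differentiate term by term:
  d/dx[7x^2] = 14x
  d/dx[xy] = x·y' + y
  d/dx[4y^2] = 8y·y'
  d/dx[-2] = 0

Separating the contributions that come from x directly and those that come through y:
  without y':      14x + y
  multiplying y':  x + 8y

so (14x + y) + (x + 8y)·y' = 0, and therefore
  dy/dx = -(14x + y)/(x + 8y) = (-14x - y)/(x + 8y)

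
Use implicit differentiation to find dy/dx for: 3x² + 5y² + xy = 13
Differentiate the relation implicitly: treat y = y(x) and apply the chain rule, so every y-derivative picks up a y' = dy/dx factor.

With everything moved to the left-hand side, differentiate term by term:
  d/dx[3x^2] = 6x
  d/dx[xy] = x·y' + y
  d/dx[5y^2] = 10y·y'
  d/dx[-13] = 0

Separating the contributions that come from x directly and those that come through y:
  without y':      6x + y
  multiplying y':  x + 10y

so (6x + y) + (x + 10y)·y' = 0, and therefore
  dy/dx = -(6x + y)/(x + 10y) = (-6x - y)/(x + 10y)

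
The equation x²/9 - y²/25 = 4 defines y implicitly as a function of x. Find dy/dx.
Apply d/dx to both sides, remembering that y depends on x. Each occurrence of y therefore brings in a y' = dy/dx via the chain rule.

With F(x, y) equal to the left-hand side minus the right, differentiate F term by term:
  d/dx[x^2/9] = 2x/9
  d/dx[-y^2/25] = -2y·y'/25
  d/dx[-4] = 0
Adding these up, d/dx[F] = 0 becomes
  (2x/9) + (-2y/25)·y' = 0,
so isolating y',
  dy/dx = -(2x/9)/(-2y/25) = 25x/(9y)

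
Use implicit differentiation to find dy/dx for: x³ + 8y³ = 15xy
Take d/dx of both sides. Since y is implicitly a function of x, the chain rule attaches a y' = dy/dx factor whenever we differentiate through y.

Set F(x, y) = (left side) − (right side), so the curve is F = 0. Differentiating each term of F:
  d/dx[x^3] = 3x^2
  d/dx[-15xy] = -15x·y' - 15y
  d/dx[8y^3] = 24y^2·y'

Collecting, the y'-free part is the partial derivative in x and the y' coefficient is the partial derivative in y:
  ∂F/∂x = 3x^2 - 15y
  ∂F/∂y = -15x + 24y^2

so d/dx[F(x, y(x))] = ∂F/∂x + (∂F/∂y)·y' = 0. Rearranging,
  dy/dx = -(∂F/∂x)/(∂F/∂y) = -(3x^2 - 15y)/(-15x + 24y^2) = (x^2 - 5y)/(5x - 8y^2)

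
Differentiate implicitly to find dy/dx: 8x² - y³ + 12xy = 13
Differentiate both sides with respect to x, treating y as y(x). By the chain rule, any term containing y contributes a factor of y' = dy/dx when we differentiate it.

Move every term to one side and write the relation as F(x, y) = 0. Term by term,
  d/dx[8x^2] = 16x
  d/dx[12xy] = 12x·y' + 12y
  d/dx[-y^3] = -3y^2·y'
  d/dx[-13] = 0

The pieces without y' make up ∂F/∂x and the coefficient of y' is ∂F/∂y:
  ∂F/∂x = 16x + 12y,
  ∂F/∂y = 12x - 3y^2.

Since d/dx[F] = ∂F/∂x + (∂F/∂y)·y' = 0, solve for y':
  (∂F/∂y)·y' = -∂F/∂x
  dy/dx = -(∂F/∂x)/(∂F/∂y) = -(16x + 12y)/(12x - 3y^2) = 4(-4x - 3y)/(3(4x - y^2))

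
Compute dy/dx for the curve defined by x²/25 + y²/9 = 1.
Differentiate the relation implicitly: treat y = y(x) and apply the chain rule, so every y-derivative picks up a y' = dy/dx factor.

With everything moved to the left-hand side, differentiate term by term:
  d/dx[x^2/25] = 2x/25
  d/dx[y^2/9] = 2y·y'/9
  d/dx[-1] = 0

Separating the contributions that come from x directly and those that come through y:
  without y':      2x/25
  multiplying y':  2y/9

so (2x/25) + (2y/9)·y' = 0, and therefore
  dy/dx = -(2x/25)/(2y/9) = -9x/(25y)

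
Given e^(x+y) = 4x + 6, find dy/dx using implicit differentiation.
Differentiate the relation implicitly: treat y = y(x) and apply the chain rule, so every y-derivative picks up a y' = dy/dx factor.

With everything moved to the left-hand side, differentiate term by term:
  d/dx[-4x] = -4
  d/dx[e^(x + y)] = (y' + 1)·e^(x + y)
  d/dx[-6] = 0

Separating the contributions that come from x directly and those that come through y:
  without y':      e^(x + y) - 4
  multiplying y':  e^(x + y)

so (e^(x + y) - 4) + (e^(x + y))·y' = 0, and therefore
  dy/dx = -(e^(x + y) - 4)/(e^(x + y)) = 4e^(-x - y) - 1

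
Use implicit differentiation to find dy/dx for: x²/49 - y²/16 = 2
Differentiate both sides with respect to x, treating y as y(x). By the chain rule, any term containing y contributes a factor of y' = dy/dx when we differentiate it.

Move every term to one side and write the relation as F(x, y) = 0. Term by term,
  d/dx[x^2/49] = 2x/49
  d/dx[-y^2/16] = -y·y'/8
  d/dx[-2] = 0

The pieces without y' make up ∂F/∂x and the coefficient of y' is ∂F/∂y:
  ∂F/∂x = 2x/49,
  ∂F/∂y = -y/8.

Since d/dx[F] = ∂F/∂x + (∂F/∂y)·y' = 0, solve for y':
  (∂F/∂y)·y' = -∂F/∂x
  dy/dx = -(∂F/∂x)/(∂F/∂y) = -(2x/49)/(-y/8) = 16x/(49y)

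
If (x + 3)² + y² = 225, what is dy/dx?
Differentiate the relation implicitly: treat y = y(x) and apply the chain rule, so every y-derivative picks up a y' = dy/dx factor.

With everything moved to the left-hand side, differentiate term by term:
  d/dx[y^2] = 2y·y'
  d/dx[(x + 3)^2] = 2x + 6
  d/dx[-225] = 0

Separating the contributions that come from x directly and those that come through y:
  without y':      2x + 6
  multiplying y':  2y

so (2x + 6) + (2y)·y' = 0, and therefore
  dy/dx = -(2x + 6)/(2y) = (-x - 3)/y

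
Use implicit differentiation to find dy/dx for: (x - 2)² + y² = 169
Differentiate both sides with respect to x, treating y as y(x). By the chain rule, any term containing y contributes a factor of y' = dy/dx when we differentiate it.

Move every term to one side and write the relation as F(x, y) = 0. Term by term,
  d/dx[y^2] = 2y·y'
  d/dx[(x - 2)^2] = 2x - 4
  d/dx[-169] = 0

The pieces without y' make up ∂F/∂x and the coefficient of y' is ∂F/∂y:
  ∂F/∂x = 2x - 4,
  ∂F/∂y = 2y.

Since d/dx[F] = ∂F/∂x + (∂F/∂y)·y' = 0, solve for y':
  (∂F/∂y)·y' = -∂F/∂x
  dy/dx = -(∂F/∂x)/(∂F/∂y) = -(2x - 4)/(2y) = (2 - x)/y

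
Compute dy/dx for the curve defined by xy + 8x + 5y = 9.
Differentiate both sides with respect to x, treating y as y(x). By the chain rule, any term containing y contributes a factor of y' = dy/dx when we differentiate it.

Move every term to one side and write the relation as F(x, y) = 0. Term by term,
  d/dx[xy] = x·y' + y
  d/dx[8x] = 8
  d/dx[5y] = 5·y'
  d/dx[-9] = 0

The pieces without y' make up ∂F/∂x and the coefficient of y' is ∂F/∂y:
  ∂F/∂x = y + 8,
  ∂F/∂y = x + 5.

Since d/dx[F] = ∂F/∂x + (∂F/∂y)·y' = 0, solve for y':
  (∂F/∂y)·y' = -∂F/∂x
  dy/dx = -(∂F/∂x)/(∂F/∂y) = -(y + 8)/(x + 5) = (-y - 8)/(x + 5)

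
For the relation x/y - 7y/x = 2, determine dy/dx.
Apply d/dx to both sides, remembering that y depends on x. Each occurrence of y therefore brings in a y' = dy/dx via the chain rule.

With F(x, y) equal to the left-hand side minus the right, differentiate F term by term:
  d/dx[x/y] = -x·y'/y^2 + 1/y
  d/dx[-7y/x] = -7·y'/x + 7y/x^2
  d/dx[-2] = 0
Adding these up, d/dx[F] = 0 becomes
  (1/y + 7y/x^2) + (-x/y^2 - 7/x)·y' = 0,
so isolating y',
  dy/dx = -(1/y + 7y/x^2)/(-x/y^2 - 7/x)
        = -((x^2 + 7y^2)/(x^2y))/(-(x^2 + 7y^2)/(xy^2)) = y/x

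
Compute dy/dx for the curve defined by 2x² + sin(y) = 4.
Take d/dx of both sides. Since y is implicitly a function of x, the chain rule attaches a y' = dy/dx factor whenever we differentiate through y.

Set F(x, y) = (left side) − (right side), so the curve is F = 0. Differentiating each term of F:
  d/dx[2x^2] = 4x
  d/dx[sin(y)] = y'·cos(y)
  d/dx[-4] = 0

Collecting, the y'-free part is the partial derivative in x and the y' coefficient is the partial derivative in y:
  ∂F/∂x = 4x
  ∂F/∂y = cos(y)

so d/dx[F(x, y(x))] = ∂F/∂x + (∂F/∂y)·y' = 0. Rearranging,
  dy/dx = -(∂F/∂x)/(∂F/∂y) = -(4x)/(cos(y)) = -4x/cos(y)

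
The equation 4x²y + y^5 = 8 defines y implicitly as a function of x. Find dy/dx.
Apply d/dx to both sides, remembering that y depends on x. Each occurrence of y therefore brings in a y' = dy/dx via the chain rule.

With F(x, y) equal to the left-hand side minus the right, differentiate F term by term:
  d/dx[4x^2y] = 4x^2·y' + 8xy
  d/dx[y^5] = 5y^4·y'
  d/dx[-8] = 0
Adding these up, d/dx[F] = 0 becomes
  (8xy) + (4x^2 + 5y^4)·y' = 0,
so isolating y',
  dy/dx = -(8xy)/(4x^2 + 5y^4) = -8xy/(4x^2 + 5y^4)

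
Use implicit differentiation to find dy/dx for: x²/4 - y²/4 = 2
Take d/dx of both sides. Since y is implicitly a function of x, the chain rule attaches a y' = dy/dx factor whenever we differentiate through y.

Set F(x, y) = (left side) − (right side), so the curve is F = 0. Differentiating each term of F:
  d/dx[x^2/4] = x/2
  d/dx[-y^2/4] = -y·y'/2
  d/dx[-2] = 0

Collecting, the y'-free part is the partial derivative in x and the y' coefficient is the partial derivative in y:
  ∂F/∂x = x/2
  ∂F/∂y = -y/2

so d/dx[F(x, y(x))] = ∂F/∂x + (∂F/∂y)·y' = 0. Rearranging,
  dy/dx = -(∂F/∂x)/(∂F/∂y) = -(x/2)/(-y/2) = x/y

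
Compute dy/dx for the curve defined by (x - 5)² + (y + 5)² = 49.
Apply d/dx to both sides, remembering that y depends on x. Each occurrence of y therefore brings in a y' = dy/dx via the chain rule.

With F(x, y) equal to the left-hand side minus the right, differentiate F term by term:
  d/dx[(x - 5)^2] = 2x - 10
  d/dx[(y + 5)^2] = 2·y'(y + 5)
  d/dx[-49] = 0
Adding these up, d/dx[F] = 0 becomes
  (2x - 10) + (2y + 10)·y' = 0,
so isolating y',
  dy/dx = -(2x - 10)/(2y + 10) = (5 - x)/(y + 5)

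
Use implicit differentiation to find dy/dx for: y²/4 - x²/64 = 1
Differentiate both sides with respect to x, treating y as y(x). By the chain rule, any term containing y contributes a factor of y' = dy/dx when we differentiate it.

Move every term to one side and write the relation as F(x, y) = 0. Term by term,
  d/dx[-x^2/64] = -x/32
  d/dx[y^2/4] = y·y'/2
  d/dx[-1] = 0

The pieces without y' make up ∂F/∂x and the coefficient of y' is ∂F/∂y:
  ∂F/∂x = -x/32,
  ∂F/∂y = y/2.

Since d/dx[F] = ∂F/∂x + (∂F/∂y)·y' = 0, solve for y':
  (∂F/∂y)·y' = -∂F/∂x
  dy/dx = -(∂F/∂x)/(∂F/∂y) = -(-x/32)/(y/2) = x/(16y)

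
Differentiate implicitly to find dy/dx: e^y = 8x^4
Take d/dx of both sides. Since y is implicitly a function of x, the chain rule attaches a y' = dy/dx factor whenever we differentiate through y.

Set F(x, y) = (left side) − (right side), so the curve is F = 0. Differentiating each term of F:
  d/dx[-8x^4] = -32x^3
  d/dx[e^(y)] = y'·e^(y)

Collecting, the y'-free part is the partial derivative in x and the y' coefficient is the partial derivative in y:
  ∂F/∂x = -32x^3
  ∂F/∂y = e^(y)

so d/dx[F(x, y(x))] = ∂F/∂x + (∂F/∂y)·y' = 0. Rearranging,
  dy/dx = -(∂F/∂x)/(∂F/∂y) = -(-32x^3)/(e^(y)) = 32x^3e^(-y)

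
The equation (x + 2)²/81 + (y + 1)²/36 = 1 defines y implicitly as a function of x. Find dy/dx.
Take d/dx of both sides. Since y is implicitly a function of x, the chain rule attaches a y' = dy/dx factor whenever we differentiate through y.

Set F(x, y) = (left side) − (right side), so the curve is F = 0. Differentiating each term of F:
  d/dx[(x + 2)^2/81] = 2x/81 + 4/81
  d/dx[(y + 1)^2/36] = y'(y + 1)/18
  d/dx[-1] = 0

Collecting, the y'-free part is the partial derivative in x and the y' coefficient is the partial derivative in y:
  ∂F/∂x = 2x/81 + 4/81
  ∂F/∂y = y/18 + 1/18

so d/dx[F(x, y(x))] = ∂F/∂x + (∂F/∂y)·y' = 0. Rearranging,
  dy/dx = -(∂F/∂x)/(∂F/∂y) = -(2x/81 + 4/81)/(y/18 + 1/18)
        = -(2(x + 2)/81)/((y + 1)/18) = 4(-x - 2)/(9(y + 1))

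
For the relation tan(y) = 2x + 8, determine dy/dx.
Take d/dx of both sides. Since y is implicitly a function of x, the chain rule attaches a y' = dy/dx factor whenever we differentiate through y.

Set F(x, y) = (left side) − (right side), so the curve is F = 0. Differentiating each term of F:
  d/dx[-2x] = -2
  d/dx[tan(y)] = y'(tan(y)^2 + 1)
  d/dx[-8] = 0

Collecting, the y'-free part is the partial derivative in x and the y' coefficient is the partial derivative in y:
  ∂F/∂x = -2
  ∂F/∂y = tan(y)^2 + 1

so d/dx[F(x, y(x))] = ∂F/∂x + (∂F/∂y)·y' = 0. Rearranging,
  dy/dx = -(∂F/∂x)/(∂F/∂y) = -(-2)/(tan(y)^2 + 1) = 2cos(y)^2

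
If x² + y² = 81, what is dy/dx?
Apply d/dx to both sides, remembering that y depends on x. Each occurrence of y therefore brings in a y' = dy/dx via the chain rule.

With F(x, y) equal to the left-hand side minus the right, differentiate F term by term:
  d/dx[x^2] = 2x
  d/dx[y^2] = 2y·y'
  d/dx[-81] = 0
Adding these up, d/dx[F] = 0 becomes
  (2x) + (2y)·y' = 0,
so isolating y',
  dy/dx = -(2x)/(2y) = -x/y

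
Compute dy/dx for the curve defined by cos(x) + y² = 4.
Differentiate both sides with respect to x, treating y as y(x). By the chain rule, any term containing y contributes a factor of y' = dy/dx when we differentiate it.

Move every term to one side and write the relation as F(x, y) = 0. Term by term,
  d/dx[y^2] = 2y·y'
  d/dx[cos(x)] = -sin(x)
  d/dx[-4] = 0

The pieces without y' make up ∂F/∂x and the coefficient of y' is ∂F/∂y:
  ∂F/∂x = -sin(x),
  ∂F/∂y = 2y.

Since d/dx[F] = ∂F/∂x + (∂F/∂y)·y' = 0, solve for y':
  (∂F/∂y)·y' = -∂F/∂x
  dy/dx = -(∂F/∂x)/(∂F/∂y) = -(-sin(x))/(2y) = sin(x)/(2y)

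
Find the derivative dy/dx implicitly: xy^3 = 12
Differentiate the relation implicitly: treat y = y(x) and apply the chain rule, so every y-derivative picks up a y' = dy/dx factor.

With everything moved to the left-hand side, differentiate term by term:
  d/dx[xy^3] = 3xy^2·y' + y^3
  d/dx[-12] = 0

Separating the contributions that come from x directly and those that come through y:
  without y':      y^3
  multiplying y':  3xy^2

so (y^3) + (3xy^2)·y' = 0, and therefore
  dy/dx = -(y^3)/(3xy^2) = -y/(3x)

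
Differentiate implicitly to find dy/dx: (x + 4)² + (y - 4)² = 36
Apply d/dx to both sides, remembering that y depends on x. Each occurrence of y therefore brings in a y' = dy/dx via the chain rule.

With F(x, y) equal to the left-hand side minus the right, differentiate F term by term:
  d/dx[(x + 4)^2] = 2x + 8
  d/dx[(y - 4)^2] = 2·y'(y - 4)
  d/dx[-36] = 0
Adding these up, d/dx[F] = 0 becomes
  (2x + 8) + (2y - 8)·y' = 0,
so isolating y',
  dy/dx = -(2x + 8)/(2y - 8) = (-x - 4)/(y - 4)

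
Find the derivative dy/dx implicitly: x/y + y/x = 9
Differentiate the relation implicitly: treat y = y(x) and apply the chain rule, so every y-derivative picks up a y' = dy/dx factor.

With everything moved to the left-hand side, differentiate term by term:
  d/dx[x/y] = -x·y'/y^2 + 1/y
  d/dx[y/x] = y'/x - y/x^2
  d/dx[-9] = 0

Separating the contributions that come from x directly and those that come through y:
  without y':      1/y - y/x^2
  multiplying y':  -x/y^2 + 1/x

so (1/y - y/x^2) + (-x/y^2 + 1/x)·y' = 0, and therefore
  dy/dx = -(1/y - y/x^2)/(-x/y^2 + 1/x)
        = -((x - y)(x + y)/(x^2y))/(-(x - y)(x + y)/(xy^2)) = y/x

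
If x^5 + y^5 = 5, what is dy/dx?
Apply d/dx to both sides, remembering that y depends on x. Each occurrence of y therefore brings in a y' = dy/dx via the chain rule.

With F(x, y) equal to the left-hand side minus the right, differentiate F term by term:
  d/dx[x^5] = 5x^4
  d/dx[y^5] = 5y^4·y'
  d/dx[-5] = 0
Adding these up, d/dx[F] = 0 becomes
  (5x^4) + (5y^4)·y' = 0,
so isolating y',
  dy/dx = -(5x^4)/(5y^4) = -x^4/y^4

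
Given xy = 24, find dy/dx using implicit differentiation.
Differentiate both sides with respect to x, treating y as y(x). By the chain rule, any term containing y contributes a factor of y' = dy/dx when we differentiate it.

Move every term to one side and write the relation as F(x, y) = 0. Term by term,
  d/dx[xy] = x·y' + y
  d/dx[-24] = 0

The pieces without y' make up ∂F/∂x and the coefficient of y' is ∂F/∂y:
  ∂F/∂x = y,
  ∂F/∂y = x.

Since d/dx[F] = ∂F/∂x + (∂F/∂y)·y' = 0, solve for y':
  (∂F/∂y)·y' = -∂F/∂x
  dy/dx = -(∂F/∂x)/(∂F/∂y) = -(y)/(x) = -y/x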